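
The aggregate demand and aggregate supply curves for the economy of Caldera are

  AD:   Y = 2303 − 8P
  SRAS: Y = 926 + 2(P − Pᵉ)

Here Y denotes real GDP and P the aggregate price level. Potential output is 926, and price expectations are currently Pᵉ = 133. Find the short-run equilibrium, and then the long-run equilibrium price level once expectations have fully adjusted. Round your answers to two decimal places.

Short run: P = 164.30, Y = 988.60. Long run: P = 172.13.

Short run: with Pᵉ = 133, SRAS is Y = 660 + 2P. Setting AD = SRAS gives 1643 = 10P, so P = 164.30 and Y = 2303 − 8P = 988.60.
Output 988.60 is above potential 926, so over time expected prices rise and SRAS shifts left until Y returns to 926.
Long run: Y = 926 on the AD curve gives 926 = 2303 − 8P, so P = 172.13.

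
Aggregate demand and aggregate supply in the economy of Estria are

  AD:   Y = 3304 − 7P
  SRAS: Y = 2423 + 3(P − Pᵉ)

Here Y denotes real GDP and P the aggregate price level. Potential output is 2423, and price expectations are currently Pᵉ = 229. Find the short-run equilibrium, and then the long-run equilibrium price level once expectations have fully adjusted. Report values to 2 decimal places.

Short run: with Pᵉ = 229, SRAS is Y = 1736 + 3P. Setting AD = SRAS gives 1568 = 10P, so P = 156.80 and Y = 3304 − 7P = 2206.40.
Output 2206.40 is below potential 2423, so over time expected prices fall and SRAS shifts right until Y returns to 2423.
Long run: Y = 2423 on the AD curve gives 2423 = 3304 − 7P, so P = 125.86.

Short run: P = 156.80, Y = 2206.40. Long run: P = 125.86.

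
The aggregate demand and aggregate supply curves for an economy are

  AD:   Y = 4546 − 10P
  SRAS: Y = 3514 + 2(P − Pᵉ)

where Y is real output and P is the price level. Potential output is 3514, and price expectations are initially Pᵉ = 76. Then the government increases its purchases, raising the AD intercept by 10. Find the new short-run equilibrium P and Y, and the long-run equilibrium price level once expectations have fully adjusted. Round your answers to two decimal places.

Short run: P = 99.50, Y = 3561.00. Long run: P = 104.20.

AD shifts right: new AD is Y = 4556 − 10P. With Pᵉ = 76, SRAS is Y = 3362 + 2P.
Short run: 4556 − 10P = 3362 + 2P gives 1194 = 12P, so P = 99.50 and Y = 4556 − 10P = 3561.00.
Y = 3561.00 is above potential 3514; expectations adjust and SRAS shifts left until Y = 3514.
Long run: on the new AD curve, 3514 = 4556 − 10P gives P = 104.20.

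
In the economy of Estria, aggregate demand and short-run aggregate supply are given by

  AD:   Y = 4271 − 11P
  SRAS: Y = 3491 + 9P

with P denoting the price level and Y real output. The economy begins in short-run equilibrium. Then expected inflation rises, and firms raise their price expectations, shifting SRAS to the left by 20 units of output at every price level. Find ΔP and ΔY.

This is a negative supply shock: SRAS shifts left.
New SRAS: Y = 3471 + 9P.
Set AD = SRAS: 4271 − 11P = 3471 + 9P, so 800 = 20P and P = 40.
Y = 4271 − 11·40 = 3831.
Initially P = 39, Y = 3842, so ΔP = +1 and ΔY = -11.

ΔP = +1, ΔY = -11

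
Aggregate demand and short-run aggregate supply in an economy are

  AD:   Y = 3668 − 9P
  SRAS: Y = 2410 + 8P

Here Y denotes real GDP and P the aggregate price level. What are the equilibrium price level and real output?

P = 74, Y = 3002

Set AD = SRAS: 3668 − 9P = 2410 + 8P, so 1258 = 17P and P = 74.
Then Y = 3668 − 9·74 = 3002.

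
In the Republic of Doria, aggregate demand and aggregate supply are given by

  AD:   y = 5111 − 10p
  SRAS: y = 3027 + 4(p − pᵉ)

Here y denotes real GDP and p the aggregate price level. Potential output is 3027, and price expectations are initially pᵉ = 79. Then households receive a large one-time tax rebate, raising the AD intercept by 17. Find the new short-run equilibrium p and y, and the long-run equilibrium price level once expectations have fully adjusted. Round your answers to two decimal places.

AD shifts right: new AD is y = 5128 − 10p. With pᵉ = 79, SRAS is y = 2711 + 4p.
Short run: 5128 − 10p = 2711 + 4p gives 2417 = 14p, so p = 172.64 and y = 5128 − 10p = 3401.57.
y = 3401.57 is above potential 3027; expectations adjust and SRAS shifts left until y = 3027.
Long run: on the new AD curve, 3027 = 5128 − 10p gives p = 210.10.

Short run: p = 172.64, y = 3401.57. Long run: p = 210.10.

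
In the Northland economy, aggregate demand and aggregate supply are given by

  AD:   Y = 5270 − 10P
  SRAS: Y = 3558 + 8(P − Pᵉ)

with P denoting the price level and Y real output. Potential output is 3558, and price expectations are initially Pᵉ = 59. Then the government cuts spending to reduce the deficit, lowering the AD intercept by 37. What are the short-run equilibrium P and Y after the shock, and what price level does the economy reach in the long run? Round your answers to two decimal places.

AD shifts left: new AD is Y = 5233 − 10P. With Pᵉ = 59, SRAS is Y = 3086 + 8P.
Short run: 5233 − 10P = 3086 + 8P gives 2147 = 18P, so P = 119.28 and Y = 5233 − 10P = 4040.22.
Y = 4040.22 is above potential 3558; expectations adjust and SRAS shifts left until Y = 3558.
Long run: on the new AD curve, 3558 = 5233 − 10P gives P = 167.50.

Short run: P = 119.28, Y = 4040.22. Long run: P = 167.50.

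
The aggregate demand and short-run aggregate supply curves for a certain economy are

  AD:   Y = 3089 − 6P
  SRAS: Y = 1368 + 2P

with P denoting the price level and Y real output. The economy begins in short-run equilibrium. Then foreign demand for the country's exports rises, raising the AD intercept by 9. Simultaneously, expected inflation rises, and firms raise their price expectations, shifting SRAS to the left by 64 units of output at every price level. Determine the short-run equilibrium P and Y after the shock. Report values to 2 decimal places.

After both shocks: AD is Y = 3098 − 6P and SRAS is Y = 1304 + 2P.
Setting them equal: 1794 = 8P, so P = 224.25.
Substituting into AD, Y = 1752.50.

P = 224.25, Y = 1752.50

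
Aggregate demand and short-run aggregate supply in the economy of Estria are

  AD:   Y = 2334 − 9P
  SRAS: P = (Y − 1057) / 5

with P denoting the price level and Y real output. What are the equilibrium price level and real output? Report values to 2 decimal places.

Rearrange SRAS to Y = 1057 + 5P.
Set AD = SRAS: 2334 − 9P = 1057 + 5P, so 1277 = 14P and P = 91.21.
Substituting into AD, Y = 2334 − 9P = 1513.07.

P = 91.21, Y = 1513.07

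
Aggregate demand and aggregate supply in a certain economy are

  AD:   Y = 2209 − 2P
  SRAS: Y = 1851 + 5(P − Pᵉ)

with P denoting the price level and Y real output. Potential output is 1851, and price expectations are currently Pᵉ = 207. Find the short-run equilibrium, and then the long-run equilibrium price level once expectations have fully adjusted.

Short run: with Pᵉ = 207, SRAS is Y = 816 + 5P. Setting AD = SRAS gives 1393 = 7P, so P = 199 and Y = 2209 − 2·199 = 1811.
Output 1811 is below potential 1851, so over time expected prices fall and SRAS shifts right until Y returns to 1851.
Long run: Y = 1851 on the AD curve gives 1851 = 2209 − 2P, so P = 179.

Short run: P = 199, Y = 1811. Long run: P = 179.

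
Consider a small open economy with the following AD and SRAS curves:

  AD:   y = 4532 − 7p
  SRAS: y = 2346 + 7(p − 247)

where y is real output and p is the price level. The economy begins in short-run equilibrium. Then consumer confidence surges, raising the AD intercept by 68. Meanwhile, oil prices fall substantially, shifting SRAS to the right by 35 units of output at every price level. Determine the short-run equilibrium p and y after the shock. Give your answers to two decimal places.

p = 282.00, y = 2626.00

After both shocks: AD is y = 4600 − 7p and SRAS is y = 652 + 7p.
Setting them equal: 3948 = 14p, so p = 282.00.
Substituting into AD, y = 2626.00.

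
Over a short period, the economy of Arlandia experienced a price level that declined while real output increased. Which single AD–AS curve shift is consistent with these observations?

SRAS shifted right

P fell and Y rose. An AD shift moves P and Y in the same direction; an SRAS shift moves them in opposite directions.
Here P and Y moved in opposite directions, so the SRAS curve shifted.
Since Y rose, SRAS shifted right.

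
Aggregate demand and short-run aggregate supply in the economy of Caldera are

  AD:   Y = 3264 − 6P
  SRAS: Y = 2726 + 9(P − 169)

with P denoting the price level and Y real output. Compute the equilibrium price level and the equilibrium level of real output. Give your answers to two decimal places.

P = 137.27, Y = 2440.40

Write SRAS as Y = 2726 + 9P − 1521 = 1205 + 9P.
Set AD = SRAS: 3264 − 6P = 1205 + 9P, so 2059 = 15P and P = 137.27.
Substituting into AD, Y = 3264 − 6P = 2440.40.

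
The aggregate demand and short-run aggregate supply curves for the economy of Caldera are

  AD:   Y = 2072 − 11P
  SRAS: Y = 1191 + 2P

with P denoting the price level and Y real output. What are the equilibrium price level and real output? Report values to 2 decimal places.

P = 67.77, Y = 1326.54

Set AD = SRAS: 2072 − 11P = 1191 + 2P, so 881 = 13P and P = 67.77.
Substituting into AD, Y = 2072 − 11P = 1326.54.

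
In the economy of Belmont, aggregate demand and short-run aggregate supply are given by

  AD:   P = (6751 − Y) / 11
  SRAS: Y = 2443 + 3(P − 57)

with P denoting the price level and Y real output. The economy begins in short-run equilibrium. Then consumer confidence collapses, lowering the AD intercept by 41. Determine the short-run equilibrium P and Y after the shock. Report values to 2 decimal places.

P = 317.00, Y = 3223.00

This is a negative demand shock: AD shifts left.
New AD: Y = 6710 − 11P.
SRAS can be written Y = 2272 + 3P.
Set AD = SRAS: 6710 − 11P = 2272 + 3P, so 4438 = 14P and P = 317.00.
Substituting into AD, Y = 3223.00.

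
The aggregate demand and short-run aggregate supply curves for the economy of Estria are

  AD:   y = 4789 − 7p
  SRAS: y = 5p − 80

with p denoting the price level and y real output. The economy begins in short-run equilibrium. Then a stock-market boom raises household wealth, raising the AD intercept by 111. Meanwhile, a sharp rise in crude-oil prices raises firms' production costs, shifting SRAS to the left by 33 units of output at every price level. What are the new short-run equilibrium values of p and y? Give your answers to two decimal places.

After both shocks: AD is y = 4900 − 7p and SRAS is y = 5p − 113.
Setting them equal: 5013 = 12p, so p = 417.75.
Substituting into AD, y = 1975.75.

p = 417.75, y = 1975.75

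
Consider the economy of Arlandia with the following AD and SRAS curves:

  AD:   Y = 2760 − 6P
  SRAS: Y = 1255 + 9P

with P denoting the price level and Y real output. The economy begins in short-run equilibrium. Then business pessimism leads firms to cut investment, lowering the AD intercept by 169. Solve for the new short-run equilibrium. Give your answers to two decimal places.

P = 89.07, Y = 2056.60

This is a negative demand shock: AD shifts left.
New AD: Y = 2591 − 6P.
Set AD = SRAS: 2591 − 6P = 1255 + 9P, so 1336 = 15P and P = 89.07.
Substituting into AD, Y = 2056.60.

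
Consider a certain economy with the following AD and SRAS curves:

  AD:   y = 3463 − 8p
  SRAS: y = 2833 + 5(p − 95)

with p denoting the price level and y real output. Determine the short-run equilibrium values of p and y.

Write SRAS as y = 2833 + 5p − 475 = 2358 + 5p.
Set AD = SRAS: 3463 − 8p = 2358 + 5p, so 1105 = 13p and p = 85.
Then y = 3463 − 8·85 = 2783.

p = 85, y = 2783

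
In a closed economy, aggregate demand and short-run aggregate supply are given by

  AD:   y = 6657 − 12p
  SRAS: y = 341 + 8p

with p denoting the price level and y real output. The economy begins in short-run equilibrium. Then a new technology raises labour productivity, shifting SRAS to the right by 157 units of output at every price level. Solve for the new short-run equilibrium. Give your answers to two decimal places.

This is a positive supply shock: SRAS shifts right.
New SRAS: y = 498 + 8p.
Set AD = SRAS: 6657 − 12p = 498 + 8p, so 6159 = 20p and p = 307.95.
Substituting into AD, y = 2961.60.

p = 307.95, y = 2961.60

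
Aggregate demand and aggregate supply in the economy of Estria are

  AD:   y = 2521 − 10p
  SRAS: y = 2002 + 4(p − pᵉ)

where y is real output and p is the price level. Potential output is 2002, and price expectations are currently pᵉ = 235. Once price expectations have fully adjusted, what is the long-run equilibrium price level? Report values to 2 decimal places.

Short run: with pᵉ = 235, SRAS is y = 1062 + 4p. Setting AD = SRAS gives 1459 = 14p, so p = 104.21 and y = 2521 − 10p = 1478.86.
Output 1478.86 is below potential 2002, so over time expected prices fall and SRAS shifts right until y returns to 2002.
Long run: y = 2002 on the AD curve gives 2002 = 2521 − 10p, so p = 51.90.

Long-run p = 51.90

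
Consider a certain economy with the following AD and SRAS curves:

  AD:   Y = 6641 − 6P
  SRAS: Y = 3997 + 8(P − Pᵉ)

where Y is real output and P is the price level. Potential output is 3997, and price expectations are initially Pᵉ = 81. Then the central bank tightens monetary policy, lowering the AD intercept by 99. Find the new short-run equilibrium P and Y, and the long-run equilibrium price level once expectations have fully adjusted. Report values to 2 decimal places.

Short run: P = 228.07, Y = 5173.57. Long run: P = 424.17.

AD shifts left: new AD is Y = 6542 − 6P. With Pᵉ = 81, SRAS is Y = 3349 + 8P.
Short run: 6542 − 6P = 3349 + 8P gives 3193 = 14P, so P = 228.07 and Y = 6542 − 6P = 5173.57.
Y = 5173.57 is above potential 3997; expectations adjust and SRAS shifts left until Y = 3997.
Long run: on the new AD curve, 3997 = 6542 − 6P gives P = 424.17.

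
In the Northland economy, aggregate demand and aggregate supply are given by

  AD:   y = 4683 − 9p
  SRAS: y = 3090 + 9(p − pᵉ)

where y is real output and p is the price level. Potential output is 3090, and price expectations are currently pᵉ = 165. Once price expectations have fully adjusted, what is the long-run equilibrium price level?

Short run: with pᵉ = 165, SRAS is y = 1605 + 9p. Setting AD = SRAS gives 3078 = 18p, so p = 171 and y = 4683 − 9·171 = 3144.
Output 3144 is above potential 3090, so over time expected prices rise and SRAS shifts left until y returns to 3090.
Long run: y = 3090 on the AD curve gives 3090 = 4683 − 9p, so p = 177.

Long-run p = 177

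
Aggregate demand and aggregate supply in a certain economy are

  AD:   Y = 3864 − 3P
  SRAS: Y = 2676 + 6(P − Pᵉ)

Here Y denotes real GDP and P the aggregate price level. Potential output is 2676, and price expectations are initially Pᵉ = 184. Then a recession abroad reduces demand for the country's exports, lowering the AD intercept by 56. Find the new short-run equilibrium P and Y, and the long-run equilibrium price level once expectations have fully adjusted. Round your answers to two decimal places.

AD shifts left: new AD is Y = 3808 − 3P. With Pᵉ = 184, SRAS is Y = 1572 + 6P.
Short run: 3808 − 3P = 1572 + 6P gives 2236 = 9P, so P = 248.44 and Y = 3808 − 3P = 3062.67.
Y = 3062.67 is above potential 2676; expectations adjust and SRAS shifts left until Y = 2676.
Long run: on the new AD curve, 2676 = 3808 − 3P gives P = 377.33.

Short run: P = 248.44, Y = 3062.67. Long run: P = 377.33.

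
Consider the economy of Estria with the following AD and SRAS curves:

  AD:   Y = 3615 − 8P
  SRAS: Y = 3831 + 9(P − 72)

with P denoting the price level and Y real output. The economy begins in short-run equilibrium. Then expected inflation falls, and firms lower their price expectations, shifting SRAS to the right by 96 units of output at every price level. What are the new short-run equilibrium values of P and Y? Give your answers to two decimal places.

This is a positive supply shock: SRAS shifts right.
New SRAS: Y = 3279 + 9P.
Set AD = SRAS: 3615 − 8P = 3279 + 9P, so 336 = 17P and P = 19.76.
Substituting into AD, Y = 3456.88.

P = 19.76, Y = 3456.88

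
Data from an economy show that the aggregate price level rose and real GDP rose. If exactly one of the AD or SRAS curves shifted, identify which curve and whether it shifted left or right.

P rose and Y rose. An AD shift moves P and Y in the same direction; an SRAS shift moves them in opposite directions.
Here P and Y moved in the same direction, so the AD curve shifted.
Since Y rose, AD shifted right.

AD shifted right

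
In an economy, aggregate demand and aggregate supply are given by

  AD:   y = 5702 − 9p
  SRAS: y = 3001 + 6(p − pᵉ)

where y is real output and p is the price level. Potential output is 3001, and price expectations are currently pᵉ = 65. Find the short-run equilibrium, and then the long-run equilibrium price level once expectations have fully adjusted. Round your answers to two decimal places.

Short run: p = 206.07, y = 3847.40. Long run: p = 300.11.

Short run: with pᵉ = 65, SRAS is y = 2611 + 6p. Setting AD = SRAS gives 3091 = 15p, so p = 206.07 and y = 5702 − 9p = 3847.40.
Output 3847.40 is above potential 3001, so over time expected prices rise and SRAS shifts left until y returns to 3001.
Long run: y = 3001 on the AD curve gives 3001 = 5702 − 9p, so p = 300.11.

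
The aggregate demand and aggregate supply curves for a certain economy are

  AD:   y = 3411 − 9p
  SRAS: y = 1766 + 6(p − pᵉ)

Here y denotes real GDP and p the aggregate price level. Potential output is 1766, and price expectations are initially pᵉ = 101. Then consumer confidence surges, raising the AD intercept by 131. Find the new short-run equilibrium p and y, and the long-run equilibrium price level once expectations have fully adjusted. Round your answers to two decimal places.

AD shifts right: new AD is y = 3542 − 9p. With pᵉ = 101, SRAS is y = 1160 + 6p.
Short run: 3542 − 9p = 1160 + 6p gives 2382 = 15p, so p = 158.80 and y = 3542 − 9p = 2112.80.
y = 2112.80 is above potential 1766; expectations adjust and SRAS shifts left until y = 1766.
Long run: on the new AD curve, 1766 = 3542 − 9p gives p = 197.33.

Short run: p = 158.80, y = 2112.80. Long run: p = 197.33.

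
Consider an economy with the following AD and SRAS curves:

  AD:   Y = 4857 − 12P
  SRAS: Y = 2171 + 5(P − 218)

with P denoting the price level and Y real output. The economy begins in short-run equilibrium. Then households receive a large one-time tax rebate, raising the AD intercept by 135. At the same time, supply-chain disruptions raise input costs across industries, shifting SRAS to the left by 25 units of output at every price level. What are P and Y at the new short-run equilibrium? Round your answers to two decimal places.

P = 231.53, Y = 2213.65

After both shocks: AD is Y = 4992 − 12P and SRAS is Y = 1056 + 5P.
Setting them equal: 3936 = 17P, so P = 231.53.
Substituting into AD, Y = 2213.65.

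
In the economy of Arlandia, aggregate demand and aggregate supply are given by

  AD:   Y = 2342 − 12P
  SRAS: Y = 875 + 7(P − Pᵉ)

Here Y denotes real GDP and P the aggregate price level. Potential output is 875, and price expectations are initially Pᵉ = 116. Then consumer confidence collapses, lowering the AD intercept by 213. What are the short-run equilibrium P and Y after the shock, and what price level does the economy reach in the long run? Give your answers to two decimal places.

AD shifts left: new AD is Y = 2129 − 12P. With Pᵉ = 116, SRAS is Y = 63 + 7P.
Short run: 2129 − 12P = 63 + 7P gives 2066 = 19P, so P = 108.74 and Y = 2129 − 12P = 824.16.
Y = 824.16 is below potential 875; expectations adjust and SRAS shifts right until Y = 875.
Long run: on the new AD curve, 875 = 2129 − 12P gives P = 104.50.

Short run: P = 108.74, Y = 824.16. Long run: P = 104.50.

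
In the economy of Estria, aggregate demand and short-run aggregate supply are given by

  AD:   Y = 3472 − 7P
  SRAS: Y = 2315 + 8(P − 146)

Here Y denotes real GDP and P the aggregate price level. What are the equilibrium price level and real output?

Write SRAS as Y = 2315 + 8P − 1168 = 1147 + 8P.
Set AD = SRAS: 3472 − 7P = 1147 + 8P, so 2325 = 15P and P = 155.
Then Y = 3472 − 7·155 = 2387.

P = 155, Y = 2387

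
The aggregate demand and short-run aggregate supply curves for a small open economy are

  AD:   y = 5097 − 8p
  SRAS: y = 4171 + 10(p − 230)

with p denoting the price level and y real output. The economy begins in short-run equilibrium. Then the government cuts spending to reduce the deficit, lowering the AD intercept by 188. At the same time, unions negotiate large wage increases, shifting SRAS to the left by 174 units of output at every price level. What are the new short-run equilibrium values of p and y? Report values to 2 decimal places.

After both shocks: AD is y = 4909 − 8p and SRAS is y = 1697 + 10p.
Setting them equal: 3212 = 18p, so p = 178.44.
Substituting into AD, y = 3481.44.

p = 178.44, y = 3481.44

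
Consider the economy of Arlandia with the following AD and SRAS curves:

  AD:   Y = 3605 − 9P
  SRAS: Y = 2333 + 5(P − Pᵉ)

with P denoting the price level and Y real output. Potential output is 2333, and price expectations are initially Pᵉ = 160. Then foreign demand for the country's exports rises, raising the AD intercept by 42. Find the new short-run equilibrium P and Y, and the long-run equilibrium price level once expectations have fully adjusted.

Short run: P = 151, Y = 2288. Long run: P = 146.

AD shifts right: new AD is Y = 3647 − 9P. With Pᵉ = 160, SRAS is Y = 1533 + 5P.
Short run: 3647 − 9P = 1533 + 5P gives 2114 = 14P, so P = 151 and Y = 3647 − 9·151 = 2288.
Y = 2288 is below potential 2333; expectations adjust and SRAS shifts right until Y = 2333.
Long run: on the new AD curve, 2333 = 3647 − 9P gives P = 146.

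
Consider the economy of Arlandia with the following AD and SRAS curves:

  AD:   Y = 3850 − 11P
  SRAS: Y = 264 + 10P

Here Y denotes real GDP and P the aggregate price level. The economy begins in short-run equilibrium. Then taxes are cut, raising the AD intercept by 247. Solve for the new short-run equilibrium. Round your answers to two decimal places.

P = 182.52, Y = 2089.24

This is a positive demand shock: AD shifts right.
New AD: Y = 4097 − 11P.
Set AD = SRAS: 4097 − 11P = 264 + 10P, so 3833 = 21P and P = 182.52.
Substituting into AD, Y = 2089.24.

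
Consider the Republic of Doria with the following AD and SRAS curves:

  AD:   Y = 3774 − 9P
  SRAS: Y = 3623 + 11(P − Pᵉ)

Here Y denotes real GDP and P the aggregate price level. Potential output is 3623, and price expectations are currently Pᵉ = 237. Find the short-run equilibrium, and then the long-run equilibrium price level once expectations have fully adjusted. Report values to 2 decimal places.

Short run: P = 137.90, Y = 2532.90. Long run: P = 16.78.

Short run: with Pᵉ = 237, SRAS is Y = 1016 + 11P. Setting AD = SRAS gives 2758 = 20P, so P = 137.90 and Y = 3774 − 9P = 2532.90.
Output 2532.90 is below potential 3623, so over time expected prices fall and SRAS shifts right until Y returns to 3623.
Long run: Y = 3623 on the AD curve gives 3623 = 3774 − 9P, so P = 16.78.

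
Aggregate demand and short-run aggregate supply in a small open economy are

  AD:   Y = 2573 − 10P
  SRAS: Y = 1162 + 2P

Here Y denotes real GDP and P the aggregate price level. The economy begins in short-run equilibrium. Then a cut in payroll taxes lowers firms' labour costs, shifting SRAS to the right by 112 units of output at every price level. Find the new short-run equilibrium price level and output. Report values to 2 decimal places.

P = 108.25, Y = 1490.50

This is a positive supply shock: SRAS shifts right.
New SRAS: Y = 1274 + 2P.
Set AD = SRAS: 2573 − 10P = 1274 + 2P, so 1299 = 12P and P = 108.25.
Substituting into AD, Y = 1490.50.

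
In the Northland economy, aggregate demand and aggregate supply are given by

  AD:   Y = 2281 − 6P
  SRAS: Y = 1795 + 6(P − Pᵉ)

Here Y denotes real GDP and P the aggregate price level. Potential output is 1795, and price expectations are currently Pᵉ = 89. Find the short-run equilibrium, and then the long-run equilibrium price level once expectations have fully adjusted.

Short run: with Pᵉ = 89, SRAS is Y = 1261 + 6P. Setting AD = SRAS gives 1020 = 12P, so P = 85 and Y = 2281 − 6·85 = 1771.
Output 1771 is below potential 1795, so over time expected prices fall and SRAS shifts right until Y returns to 1795.
Long run: Y = 1795 on the AD curve gives 1795 = 2281 − 6P, so P = 81.

Short run: P = 85, Y = 1771. Long run: P = 81.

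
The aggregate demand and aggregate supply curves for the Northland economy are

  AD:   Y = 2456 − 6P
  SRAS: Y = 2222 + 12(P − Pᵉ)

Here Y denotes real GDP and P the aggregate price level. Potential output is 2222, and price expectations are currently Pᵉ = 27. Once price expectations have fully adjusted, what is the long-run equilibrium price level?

Long-run P = 39

Short run: with Pᵉ = 27, SRAS is Y = 1898 + 12P. Setting AD = SRAS gives 558 = 18P, so P = 31 and Y = 2456 − 6·31 = 2270.
Output 2270 is above potential 2222, so over time expected prices rise and SRAS shifts left until Y returns to 2222.
Long run: Y = 2222 on the AD curve gives 2222 = 2456 − 6P, so P = 39.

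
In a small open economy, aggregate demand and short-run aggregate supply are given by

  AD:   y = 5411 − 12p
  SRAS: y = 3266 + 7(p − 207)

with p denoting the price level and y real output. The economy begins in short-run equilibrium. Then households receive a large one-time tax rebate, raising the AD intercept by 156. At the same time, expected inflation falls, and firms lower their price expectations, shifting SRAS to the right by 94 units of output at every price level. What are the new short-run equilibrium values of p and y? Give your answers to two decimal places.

After both shocks: AD is y = 5567 − 12p and SRAS is y = 1911 + 7p.
Setting them equal: 3656 = 19p, so p = 192.42.
Substituting into AD, y = 3257.95.

p = 192.42, y = 3257.95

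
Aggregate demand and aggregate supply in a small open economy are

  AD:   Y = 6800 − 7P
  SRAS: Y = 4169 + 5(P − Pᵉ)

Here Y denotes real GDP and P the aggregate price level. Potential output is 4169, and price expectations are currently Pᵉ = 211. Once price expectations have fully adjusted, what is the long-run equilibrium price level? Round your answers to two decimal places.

Short run: with Pᵉ = 211, SRAS is Y = 3114 + 5P. Setting AD = SRAS gives 3686 = 12P, so P = 307.17 and Y = 6800 − 7P = 4649.83.
Output 4649.83 is above potential 4169, so over time expected prices rise and SRAS shifts left until Y returns to 4169.
Long run: Y = 4169 on the AD curve gives 4169 = 6800 − 7P, so P = 375.86.

Long-run P = 375.86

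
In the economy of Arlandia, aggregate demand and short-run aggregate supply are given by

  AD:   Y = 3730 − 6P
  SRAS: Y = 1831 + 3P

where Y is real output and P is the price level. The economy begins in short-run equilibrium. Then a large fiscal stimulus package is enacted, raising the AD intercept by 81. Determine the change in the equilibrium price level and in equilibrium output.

ΔP = +9, ΔY = +27

This is a positive demand shock: AD shifts right.
New AD: Y = 3811 − 6P.
Set AD = SRAS: 3811 − 6P = 1831 + 3P, so 1980 = 9P and P = 220.
Y = 3811 − 6·220 = 2491.
Initially P = 211, Y = 2464, so ΔP = +9 and ΔY = +27.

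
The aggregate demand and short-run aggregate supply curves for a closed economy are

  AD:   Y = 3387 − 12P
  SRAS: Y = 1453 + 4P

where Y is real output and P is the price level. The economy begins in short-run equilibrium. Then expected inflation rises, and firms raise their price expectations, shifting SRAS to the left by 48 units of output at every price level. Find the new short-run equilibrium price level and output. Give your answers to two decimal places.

P = 123.88, Y = 1900.50

This is a negative supply shock: SRAS shifts left.
New SRAS: Y = 1405 + 4P.
Set AD = SRAS: 3387 − 12P = 1405 + 4P, so 1982 = 16P and P = 123.88.
Substituting into AD, Y = 1900.50.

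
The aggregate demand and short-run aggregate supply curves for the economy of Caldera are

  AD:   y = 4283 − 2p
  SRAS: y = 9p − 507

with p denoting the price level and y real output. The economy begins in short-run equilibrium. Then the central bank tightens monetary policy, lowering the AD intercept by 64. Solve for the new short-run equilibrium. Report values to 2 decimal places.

p = 429.64, y = 3359.73

This is a negative demand shock: AD shifts left.
New AD: y = 4219 − 2p.
Set AD = SRAS: 4219 − 2p = 9p − 507, so 4726 = 11p and p = 429.64.
Substituting into AD, y = 3359.73.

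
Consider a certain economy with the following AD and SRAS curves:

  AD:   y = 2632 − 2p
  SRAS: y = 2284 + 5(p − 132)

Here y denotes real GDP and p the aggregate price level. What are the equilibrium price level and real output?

p = 144, y = 2344

Write SRAS as y = 2284 + 5p − 660 = 1624 + 5p.
Set AD = SRAS: 2632 − 2p = 1624 + 5p, so 1008 = 7p and p = 144.
Then y = 2632 − 2·144 = 2344.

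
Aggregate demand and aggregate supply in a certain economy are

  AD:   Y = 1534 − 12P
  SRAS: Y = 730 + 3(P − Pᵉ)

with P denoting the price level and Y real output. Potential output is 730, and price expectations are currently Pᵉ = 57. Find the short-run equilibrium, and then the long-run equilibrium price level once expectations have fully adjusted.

Short run: with Pᵉ = 57, SRAS is Y = 559 + 3P. Setting AD = SRAS gives 975 = 15P, so P = 65 and Y = 1534 − 12·65 = 754.
Output 754 is above potential 730, so over time expected prices rise and SRAS shifts left until Y returns to 730.
Long run: Y = 730 on the AD curve gives 730 = 1534 − 12P, so P = 67.

Short run: P = 65, Y = 754. Long run: P = 67.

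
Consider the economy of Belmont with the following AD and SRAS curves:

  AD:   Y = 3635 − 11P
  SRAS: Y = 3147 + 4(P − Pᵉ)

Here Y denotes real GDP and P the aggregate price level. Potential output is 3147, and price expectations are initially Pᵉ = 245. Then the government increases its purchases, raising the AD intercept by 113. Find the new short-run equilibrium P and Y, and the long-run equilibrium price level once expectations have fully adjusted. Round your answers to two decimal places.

Short run: P = 105.40, Y = 2588.60. Long run: P = 54.64.

AD shifts right: new AD is Y = 3748 − 11P. With Pᵉ = 245, SRAS is Y = 2167 + 4P.
Short run: 3748 − 11P = 2167 + 4P gives 1581 = 15P, so P = 105.40 and Y = 3748 − 11P = 2588.60.
Y = 2588.60 is below potential 3147; expectations adjust and SRAS shifts right until Y = 3147.
Long run: on the new AD curve, 3147 = 3748 − 11P gives P = 54.64.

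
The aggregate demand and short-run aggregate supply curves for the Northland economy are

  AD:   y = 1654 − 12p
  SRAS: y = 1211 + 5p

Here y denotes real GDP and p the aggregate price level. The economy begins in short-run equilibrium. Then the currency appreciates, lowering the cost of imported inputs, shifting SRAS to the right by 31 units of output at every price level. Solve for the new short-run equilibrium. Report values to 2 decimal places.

p = 24.24, y = 1363.18

This is a positive supply shock: SRAS shifts right.
New SRAS: y = 1242 + 5p.
Set AD = SRAS: 1654 − 12p = 1242 + 5p, so 412 = 17p and p = 24.24.
Substituting into AD, y = 1363.18.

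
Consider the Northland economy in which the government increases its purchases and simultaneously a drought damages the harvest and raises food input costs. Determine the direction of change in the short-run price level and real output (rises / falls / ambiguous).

The first event is a positive demand shock: AD shifts right, which by itself pushes P up and Y up.
The second is an adverse supply shock: SRAS shifts left, which by itself pushes P up and Y down.
Both shocks push P up, so P rises. The two shocks push Y in opposite directions, so the effect on Y is ambiguous.

Price level: rises; output: ambiguous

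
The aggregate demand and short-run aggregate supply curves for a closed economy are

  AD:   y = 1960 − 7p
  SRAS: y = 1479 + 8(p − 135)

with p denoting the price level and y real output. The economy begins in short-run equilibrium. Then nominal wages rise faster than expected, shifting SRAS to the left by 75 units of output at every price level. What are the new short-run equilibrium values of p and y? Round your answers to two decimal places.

p = 109.07, y = 1196.53

This is a negative supply shock: SRAS shifts left.
New SRAS: y = 324 + 8p.
Set AD = SRAS: 1960 − 7p = 324 + 8p, so 1636 = 15p and p = 109.07.
Substituting into AD, y = 1196.53.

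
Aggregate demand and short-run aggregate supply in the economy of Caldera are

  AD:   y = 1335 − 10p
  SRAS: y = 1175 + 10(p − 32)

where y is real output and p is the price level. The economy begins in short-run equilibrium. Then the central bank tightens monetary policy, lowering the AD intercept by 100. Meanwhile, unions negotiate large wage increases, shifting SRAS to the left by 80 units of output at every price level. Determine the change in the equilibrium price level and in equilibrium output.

After both shocks: AD is y = 1235 − 10p and SRAS is y = 775 + 10p.
Setting them equal: 460 = 20p, so p = 23.
y = 1235 − 10·23 = 1005.
Initially p = 24, y = 1095, so Δp = -1 and Δy = -90.

Δp = -1, Δy = -90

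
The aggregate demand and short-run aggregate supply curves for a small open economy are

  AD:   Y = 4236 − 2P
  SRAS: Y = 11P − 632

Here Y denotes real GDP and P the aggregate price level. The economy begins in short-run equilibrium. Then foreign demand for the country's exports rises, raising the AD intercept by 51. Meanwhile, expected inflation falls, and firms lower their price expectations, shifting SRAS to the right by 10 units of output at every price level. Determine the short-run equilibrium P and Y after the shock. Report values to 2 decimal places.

P = 377.62, Y = 3531.77

After both shocks: AD is Y = 4287 − 2P and SRAS is Y = 11P − 622.
Setting them equal: 4909 = 13P, so P = 377.62.
Substituting into AD, Y = 3531.77.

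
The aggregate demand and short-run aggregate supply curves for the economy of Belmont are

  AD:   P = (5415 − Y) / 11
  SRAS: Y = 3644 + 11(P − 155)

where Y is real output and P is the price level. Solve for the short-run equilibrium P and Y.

P = 158, Y = 3677

Write SRAS as Y = 3644 + 11P − 1705 = 1939 + 11P.
Rearrange AD to Y = 5415 − 11P.
Set AD = SRAS: 5415 − 11P = 1939 + 11P, so 3476 = 22P and P = 158.
Then Y = 5415 − 11·158 = 3677.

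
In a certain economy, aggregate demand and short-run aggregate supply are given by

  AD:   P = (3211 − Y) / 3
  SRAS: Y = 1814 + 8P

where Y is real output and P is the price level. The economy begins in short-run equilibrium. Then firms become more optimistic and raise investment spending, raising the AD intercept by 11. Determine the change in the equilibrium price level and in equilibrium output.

ΔP = +1, ΔY = +8

This is a positive demand shock: AD shifts right.
New AD: Y = 3222 − 3P.
Set AD = SRAS: 3222 − 3P = 1814 + 8P, so 1408 = 11P and P = 128.
Y = 3222 − 3·128 = 2838.
Initially P = 127, Y = 2830, so ΔP = +1 and ΔY = +8.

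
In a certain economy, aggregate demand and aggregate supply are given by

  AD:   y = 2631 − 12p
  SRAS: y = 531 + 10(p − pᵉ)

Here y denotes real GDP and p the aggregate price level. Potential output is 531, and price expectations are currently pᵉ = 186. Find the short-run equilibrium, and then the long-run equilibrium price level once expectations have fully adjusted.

Short run: p = 180, y = 471. Long run: p = 175.

Short run: with pᵉ = 186, SRAS is y = 10p − 1329. Setting AD = SRAS gives 3960 = 22p, so p = 180 and y = 2631 − 12·180 = 471.
Output 471 is below potential 531, so over time expected prices fall and SRAS shifts right until y returns to 531.
Long run: y = 531 on the AD curve gives 531 = 2631 − 12p, so p = 175.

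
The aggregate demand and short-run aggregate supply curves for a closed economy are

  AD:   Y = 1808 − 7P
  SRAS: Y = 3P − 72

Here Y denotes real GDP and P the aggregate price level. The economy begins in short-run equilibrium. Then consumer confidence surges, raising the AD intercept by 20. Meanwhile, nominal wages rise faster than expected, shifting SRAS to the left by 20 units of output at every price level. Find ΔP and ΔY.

ΔP = +4, ΔY = -8

After both shocks: AD is Y = 1828 − 7P and SRAS is Y = 3P − 92.
Setting them equal: 1920 = 10P, so P = 192.
Y = 1828 − 7·192 = 484.
Initially P = 188, Y = 492, so ΔP = +4 and ΔY = -8.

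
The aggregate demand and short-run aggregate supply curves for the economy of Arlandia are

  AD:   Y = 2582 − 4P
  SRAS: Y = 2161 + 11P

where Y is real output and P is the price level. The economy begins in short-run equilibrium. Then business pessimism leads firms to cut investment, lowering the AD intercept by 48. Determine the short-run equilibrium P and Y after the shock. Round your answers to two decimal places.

This is a negative demand shock: AD shifts left.
New AD: Y = 2534 − 4P.
Set AD = SRAS: 2534 − 4P = 2161 + 11P, so 373 = 15P and P = 24.87.
Substituting into AD, Y = 2434.53.

P = 24.87, Y = 2434.53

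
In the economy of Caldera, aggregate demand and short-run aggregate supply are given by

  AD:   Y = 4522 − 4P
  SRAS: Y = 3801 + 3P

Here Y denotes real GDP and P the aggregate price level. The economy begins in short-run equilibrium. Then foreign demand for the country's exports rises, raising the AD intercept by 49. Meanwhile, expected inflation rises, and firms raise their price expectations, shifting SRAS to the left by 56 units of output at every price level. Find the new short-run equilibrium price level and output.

P = 118, Y = 4099

After both shocks: AD is Y = 4571 − 4P and SRAS is Y = 3745 + 3P.
Setting them equal: 826 = 7P, so P = 118.
Y = 4571 − 4·118 = 4099.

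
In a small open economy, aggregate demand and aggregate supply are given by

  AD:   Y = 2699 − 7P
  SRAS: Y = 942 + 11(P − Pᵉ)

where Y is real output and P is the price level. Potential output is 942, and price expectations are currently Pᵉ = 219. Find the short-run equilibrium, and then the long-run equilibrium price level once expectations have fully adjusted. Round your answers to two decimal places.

Short run: with Pᵉ = 219, SRAS is Y = 11P − 1467. Setting AD = SRAS gives 4166 = 18P, so P = 231.44 and Y = 2699 − 7P = 1078.89.
Output 1078.89 is above potential 942, so over time expected prices rise and SRAS shifts left until Y returns to 942.
Long run: Y = 942 on the AD curve gives 942 = 2699 − 7P, so P = 251.00.

Short run: P = 231.44, Y = 1078.89. Long run: P = 251.00.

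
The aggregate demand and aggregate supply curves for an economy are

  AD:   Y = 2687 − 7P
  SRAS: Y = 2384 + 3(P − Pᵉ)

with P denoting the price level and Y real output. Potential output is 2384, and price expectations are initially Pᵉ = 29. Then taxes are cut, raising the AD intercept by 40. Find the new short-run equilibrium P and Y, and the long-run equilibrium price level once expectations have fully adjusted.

AD shifts right: new AD is Y = 2727 − 7P. With Pᵉ = 29, SRAS is Y = 2297 + 3P.
Short run: 2727 − 7P = 2297 + 3P gives 430 = 10P, so P = 43 and Y = 2727 − 7·43 = 2426.
Y = 2426 is above potential 2384; expectations adjust and SRAS shifts left until Y = 2384.
Long run: on the new AD curve, 2384 = 2727 − 7P gives P = 49.

Short run: P = 43, Y = 2426. Long run: P = 49.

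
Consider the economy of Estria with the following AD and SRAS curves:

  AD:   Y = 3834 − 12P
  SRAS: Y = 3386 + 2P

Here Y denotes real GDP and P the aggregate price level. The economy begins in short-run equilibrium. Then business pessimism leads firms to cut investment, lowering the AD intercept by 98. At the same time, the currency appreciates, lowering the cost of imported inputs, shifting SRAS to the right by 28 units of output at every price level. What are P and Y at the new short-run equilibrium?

P = 23, Y = 3460

After both shocks: AD is Y = 3736 − 12P and SRAS is Y = 3414 + 2P.
Setting them equal: 322 = 14P, so P = 23.
Y = 3736 − 12·23 = 3460.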